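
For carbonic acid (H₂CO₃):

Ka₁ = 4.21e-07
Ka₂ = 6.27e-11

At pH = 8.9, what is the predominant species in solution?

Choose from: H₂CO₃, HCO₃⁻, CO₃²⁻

pKa₁ = 6.38, pKa₂ = 10.20. For a polyprotic acid the predominant species crosses at each pKa: below pKa_n the protonated form dominates, above it the deprotonated form does. At pH = 8.9, the predominant species is HCO₃⁻.

HCO₃⁻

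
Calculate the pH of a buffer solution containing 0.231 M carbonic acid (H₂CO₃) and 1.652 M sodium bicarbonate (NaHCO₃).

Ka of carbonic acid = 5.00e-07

pKa = -log(5.00e-07) = 6.30. pH = pKa + log([A⁻]/[HA]) = 6.30 + log(1.652/0.231)

pH = 7.16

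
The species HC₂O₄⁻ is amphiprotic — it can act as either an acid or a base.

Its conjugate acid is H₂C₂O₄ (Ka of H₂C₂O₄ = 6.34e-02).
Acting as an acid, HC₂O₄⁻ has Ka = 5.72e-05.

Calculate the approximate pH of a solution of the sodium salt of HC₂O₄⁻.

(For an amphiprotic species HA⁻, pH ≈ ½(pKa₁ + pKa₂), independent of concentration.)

pKa₁ = -log(6.34e-02) = 1.20; pKa₂ = -log(5.72e-05) = 4.24. For an amphiprotic species, pH ≈ ½(pKa₁ + pKa₂) = ½(1.20 + 4.24) = 2.72.

pH = 2.72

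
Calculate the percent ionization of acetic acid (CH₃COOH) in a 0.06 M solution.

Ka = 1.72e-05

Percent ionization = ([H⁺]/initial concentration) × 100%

Using Ka equilibrium: x² + Ka×x - Ka×C = 0. Solving: [H⁺] = 1.0073e-03. Percent = (1.0073e-03/0.06) × 100

Percent ionization = 1.68%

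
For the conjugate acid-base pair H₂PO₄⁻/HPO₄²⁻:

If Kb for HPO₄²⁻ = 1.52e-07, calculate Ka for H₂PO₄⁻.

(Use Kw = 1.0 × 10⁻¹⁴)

For a conjugate pair Ka × Kb = Kw, so Ka = Kw/Kb = 1.0 × 10⁻¹⁴ / 1.52e-07 = 6.58e-08.

K_a = 6.58e-08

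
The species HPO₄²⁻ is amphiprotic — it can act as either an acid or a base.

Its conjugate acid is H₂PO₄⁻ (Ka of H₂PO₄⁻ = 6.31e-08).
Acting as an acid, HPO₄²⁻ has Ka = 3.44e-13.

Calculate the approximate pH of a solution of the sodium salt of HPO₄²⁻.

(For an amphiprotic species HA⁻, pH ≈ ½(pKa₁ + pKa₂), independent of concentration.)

pKa₁ = -log(6.31e-08) = 7.20; pKa₂ = -log(3.44e-13) = 12.46. For an amphiprotic species, pH ≈ ½(pKa₁ + pKa₂) = ½(7.20 + 12.46) = 9.83.

pH = 9.83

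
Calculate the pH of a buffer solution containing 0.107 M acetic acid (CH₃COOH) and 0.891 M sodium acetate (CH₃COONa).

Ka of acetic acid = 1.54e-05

pKa = -log(1.54e-05) = 4.81. pH = pKa + log([A⁻]/[HA]) = 4.81 + log(0.891/0.107)

pH = 5.73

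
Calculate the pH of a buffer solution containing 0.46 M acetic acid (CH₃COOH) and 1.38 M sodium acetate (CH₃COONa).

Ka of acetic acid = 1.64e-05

pKa = -log(1.64e-05) = 4.79. pH = pKa + log([A⁻]/[HA]) = 4.79 + log(1.38/0.46)

pH = 5.26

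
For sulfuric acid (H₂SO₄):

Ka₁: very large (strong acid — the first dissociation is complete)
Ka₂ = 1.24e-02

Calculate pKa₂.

pKa₂ = -log(Ka₂) = -log(1.24e-02) = 1.91.

pK_{a2} = 1.91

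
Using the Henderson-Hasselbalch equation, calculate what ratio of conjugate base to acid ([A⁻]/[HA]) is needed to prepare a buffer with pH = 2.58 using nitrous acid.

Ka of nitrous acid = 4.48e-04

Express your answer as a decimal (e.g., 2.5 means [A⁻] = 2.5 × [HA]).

pKa = -log(4.48e-04) = 3.3487. pH = pKa + log([A⁻]/[HA]), so log([A⁻]/[HA]) = pH − pKa = 2.58 − 3.3487 = -0.7687. [A⁻]/[HA] = 10^(-0.7687) = 0.170

[A⁻]/[HA] = 0.170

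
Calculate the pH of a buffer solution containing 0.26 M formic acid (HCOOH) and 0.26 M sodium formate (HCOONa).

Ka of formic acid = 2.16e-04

pKa = -log(2.16e-04) = 3.67. pH = pKa + log([A⁻]/[HA]) = 3.67 + log(0.26/0.26)

pH = 3.67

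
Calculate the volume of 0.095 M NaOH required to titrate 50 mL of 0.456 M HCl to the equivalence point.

At equivalence: moles acid = moles base. moles HCl = 0.456 × 50/1000 = 0.0228 mol. V_base = moles / 0.095 × 1000 = 240.0 mL.

V_{base} = 240.0 mL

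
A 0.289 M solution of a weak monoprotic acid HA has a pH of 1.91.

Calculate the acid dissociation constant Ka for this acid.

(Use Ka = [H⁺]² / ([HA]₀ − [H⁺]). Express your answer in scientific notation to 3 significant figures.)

[H⁺] = 10^(−pH) = 10^(−1.91) = 1.230e-02 M. For HA ⇌ H⁺ + A⁻, Ka = [H⁺][A⁻]/[HA] = [H⁺]² / ([HA]₀ − [H⁺]) = (1.230e-02)² / (0.289 − 1.230e-02) = 5.47e-04.

K_a = 5.47e-04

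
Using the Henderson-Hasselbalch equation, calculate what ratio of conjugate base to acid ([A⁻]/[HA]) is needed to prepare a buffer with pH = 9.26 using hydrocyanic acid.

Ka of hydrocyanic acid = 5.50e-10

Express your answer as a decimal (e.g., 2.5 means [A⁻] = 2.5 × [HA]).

pKa = -log(5.50e-10) = 9.2596. pH = pKa + log([A⁻]/[HA]), so log([A⁻]/[HA]) = pH − pKa = 9.26 − 9.2596 = 0.0004. [A⁻]/[HA] = 10^(0.0004) = 1.00

[A⁻]/[HA] = 1.00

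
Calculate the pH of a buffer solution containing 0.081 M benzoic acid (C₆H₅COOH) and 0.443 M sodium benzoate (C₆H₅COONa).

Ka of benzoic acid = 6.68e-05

pKa = -log(6.68e-05) = 4.18. pH = pKa + log([A⁻]/[HA]) = 4.18 + log(0.443/0.081)

pH = 4.91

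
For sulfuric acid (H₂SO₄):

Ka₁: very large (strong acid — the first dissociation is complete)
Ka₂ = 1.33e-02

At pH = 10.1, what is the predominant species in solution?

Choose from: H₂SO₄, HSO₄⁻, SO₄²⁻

The first dissociation is complete, so H₂SO₄ itself is never the predominant species in water; pKa₂ = -log(1.33e-02) = 1.88. For a polyprotic acid the predominant species crosses at each pKa: below pKa_n the protonated form dominates, above it the deprotonated form does. At pH = 10.1, the predominant species is SO₄²⁻.

SO₄²⁻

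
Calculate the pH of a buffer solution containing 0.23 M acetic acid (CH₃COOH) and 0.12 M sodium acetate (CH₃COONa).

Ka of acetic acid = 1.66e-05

pKa = -log(1.66e-05) = 4.78. pH = pKa + log([A⁻]/[HA]) = 4.78 + log(0.12/0.23)

pH = 4.50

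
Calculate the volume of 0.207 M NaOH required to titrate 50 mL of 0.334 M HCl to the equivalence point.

At equivalence: moles acid = moles base. moles HCl = 0.334 × 50/1000 = 0.0167 mol. V_base = moles / 0.207 × 1000 = 80.7 mL.

V_{base} = 80.7 mL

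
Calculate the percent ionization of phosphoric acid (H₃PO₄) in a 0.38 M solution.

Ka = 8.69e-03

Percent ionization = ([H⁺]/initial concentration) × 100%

Using Ka equilibrium: x² + Ka×x - Ka×C = 0. Solving: [H⁺] = 5.3284e-02. Percent = (5.3284e-02/0.38) × 100

Percent ionization = 14%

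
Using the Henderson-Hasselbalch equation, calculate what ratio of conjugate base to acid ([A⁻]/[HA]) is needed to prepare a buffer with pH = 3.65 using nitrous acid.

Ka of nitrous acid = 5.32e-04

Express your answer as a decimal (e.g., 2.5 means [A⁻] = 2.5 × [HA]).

pKa = -log(5.32e-04) = 3.2741. pH = pKa + log([A⁻]/[HA]), so log([A⁻]/[HA]) = pH − pKa = 3.65 − 3.2741 = 0.3759. [A⁻]/[HA] = 10^(0.3759) = 2.38

[A⁻]/[HA] = 2.38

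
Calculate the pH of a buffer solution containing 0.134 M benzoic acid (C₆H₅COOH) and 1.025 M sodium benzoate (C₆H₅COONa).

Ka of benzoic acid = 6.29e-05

pKa = -log(6.29e-05) = 4.20. pH = pKa + log([A⁻]/[HA]) = 4.20 + log(1.025/0.134)

pH = 5.08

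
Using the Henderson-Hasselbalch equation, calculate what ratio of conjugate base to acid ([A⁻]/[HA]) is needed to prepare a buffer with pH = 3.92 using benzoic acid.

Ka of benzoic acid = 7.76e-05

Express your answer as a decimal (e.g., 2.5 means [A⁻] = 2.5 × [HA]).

pKa = -log(7.76e-05) = 4.1101. pH = pKa + log([A⁻]/[HA]), so log([A⁻]/[HA]) = pH − pKa = 3.92 − 4.1101 = -0.1901. [A⁻]/[HA] = 10^(-0.1901) = 0.645

[A⁻]/[HA] = 0.645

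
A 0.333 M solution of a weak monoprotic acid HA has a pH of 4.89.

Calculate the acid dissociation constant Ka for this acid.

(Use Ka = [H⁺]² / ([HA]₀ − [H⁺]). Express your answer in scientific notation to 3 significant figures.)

[H⁺] = 10^(−pH) = 10^(−4.89) = 1.288e-05 M. For HA ⇌ H⁺ + A⁻, Ka = [H⁺][A⁻]/[HA] = [H⁺]² / ([HA]₀ − [H⁺]) = (1.288e-05)² / (0.333 − 1.288e-05) = 4.98e-10.

K_a = 4.98e-10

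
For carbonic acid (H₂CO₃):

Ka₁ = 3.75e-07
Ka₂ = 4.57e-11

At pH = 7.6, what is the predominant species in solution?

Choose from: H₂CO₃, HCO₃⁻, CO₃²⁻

pKa₁ = 6.43, pKa₂ = 10.34. For a polyprotic acid the predominant species crosses at each pKa: below pKa_n the protonated form dominates, above it the deprotonated form does. At pH = 7.6, the predominant species is HCO₃⁻.

HCO₃⁻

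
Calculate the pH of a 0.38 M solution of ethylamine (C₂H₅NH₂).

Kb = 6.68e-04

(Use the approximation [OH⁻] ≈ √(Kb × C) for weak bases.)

[OH⁻] = √(Kb × C) = √(6.68e-04 × 0.38) = 1.5932e-02. pOH = 1.80, pH = 14 - pOH

pH = 12.20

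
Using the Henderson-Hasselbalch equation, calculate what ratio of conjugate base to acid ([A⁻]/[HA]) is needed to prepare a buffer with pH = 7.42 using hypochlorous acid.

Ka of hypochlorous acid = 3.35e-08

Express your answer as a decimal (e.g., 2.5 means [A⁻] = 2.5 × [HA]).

pKa = -log(3.35e-08) = 7.4750. pH = pKa + log([A⁻]/[HA]), so log([A⁻]/[HA]) = pH − pKa = 7.42 − 7.4750 = -0.0550. [A⁻]/[HA] = 10^(-0.0550) = 0.881

[A⁻]/[HA] = 0.881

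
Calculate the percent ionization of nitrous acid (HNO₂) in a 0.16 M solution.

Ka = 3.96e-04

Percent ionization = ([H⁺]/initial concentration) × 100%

Using Ka equilibrium: x² + Ka×x - Ka×C = 0. Solving: [H⁺] = 7.7644e-03. Percent = (7.7644e-03/0.16) × 100

Percent ionization = 4.85%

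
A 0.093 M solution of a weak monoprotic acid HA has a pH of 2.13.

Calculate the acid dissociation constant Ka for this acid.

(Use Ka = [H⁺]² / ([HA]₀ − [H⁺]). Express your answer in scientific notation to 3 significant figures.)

[H⁺] = 10^(−pH) = 10^(−2.13) = 7.413e-03 M. For HA ⇌ H⁺ + A⁻, Ka = [H⁺][A⁻]/[HA] = [H⁺]² / ([HA]₀ − [H⁺]) = (7.413e-03)² / (0.093 − 7.413e-03) = 6.42e-04.

K_a = 6.42e-04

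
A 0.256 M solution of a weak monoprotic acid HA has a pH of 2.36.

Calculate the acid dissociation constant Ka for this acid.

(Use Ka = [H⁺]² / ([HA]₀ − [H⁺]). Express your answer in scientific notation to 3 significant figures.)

[H⁺] = 10^(−pH) = 10^(−2.36) = 4.365e-03 M. For HA ⇌ H⁺ + A⁻, Ka = [H⁺][A⁻]/[HA] = [H⁺]² / ([HA]₀ − [H⁺]) = (4.365e-03)² / (0.256 − 4.365e-03) = 7.57e-05.

K_a = 7.57e-05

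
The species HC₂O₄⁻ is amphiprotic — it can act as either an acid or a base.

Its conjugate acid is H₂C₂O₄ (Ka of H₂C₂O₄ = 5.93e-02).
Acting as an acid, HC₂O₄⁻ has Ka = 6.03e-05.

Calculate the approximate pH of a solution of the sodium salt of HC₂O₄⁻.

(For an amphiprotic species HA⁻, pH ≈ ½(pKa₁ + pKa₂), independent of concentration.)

pKa₁ = -log(5.93e-02) = 1.23; pKa₂ = -log(6.03e-05) = 4.22. For an amphiprotic species, pH ≈ ½(pKa₁ + pKa₂) = ½(1.23 + 4.22) = 2.72.

pH = 2.72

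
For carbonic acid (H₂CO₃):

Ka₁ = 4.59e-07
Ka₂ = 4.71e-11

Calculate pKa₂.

pKa₂ = -log(Ka₂) = -log(4.71e-11) = 10.33.

pK_{a2} = 10.33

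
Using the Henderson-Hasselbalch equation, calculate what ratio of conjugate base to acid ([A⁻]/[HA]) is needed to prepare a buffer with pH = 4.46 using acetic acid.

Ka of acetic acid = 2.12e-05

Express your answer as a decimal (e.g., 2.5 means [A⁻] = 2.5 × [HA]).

pKa = -log(2.12e-05) = 4.6737. pH = pKa + log([A⁻]/[HA]), so log([A⁻]/[HA]) = pH − pKa = 4.46 − 4.6737 = -0.2137. [A⁻]/[HA] = 10^(-0.2137) = 0.611

[A⁻]/[HA] = 0.611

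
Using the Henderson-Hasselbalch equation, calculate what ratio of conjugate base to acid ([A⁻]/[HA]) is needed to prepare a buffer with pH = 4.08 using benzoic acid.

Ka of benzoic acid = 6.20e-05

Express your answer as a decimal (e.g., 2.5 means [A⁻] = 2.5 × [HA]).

pKa = -log(6.20e-05) = 4.2076. pH = pKa + log([A⁻]/[HA]), so log([A⁻]/[HA]) = pH − pKa = 4.08 − 4.2076 = -0.1276. [A⁻]/[HA] = 10^(-0.1276) = 0.745

[A⁻]/[HA] = 0.745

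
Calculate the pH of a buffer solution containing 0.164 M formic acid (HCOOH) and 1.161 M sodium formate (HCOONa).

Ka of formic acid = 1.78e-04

pKa = -log(1.78e-04) = 3.75. pH = pKa + log([A⁻]/[HA]) = 3.75 + log(1.161/0.164)

pH = 4.60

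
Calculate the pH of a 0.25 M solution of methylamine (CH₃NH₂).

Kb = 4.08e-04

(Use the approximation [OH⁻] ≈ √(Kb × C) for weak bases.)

[OH⁻] = √(Kb × C) = √(4.08e-04 × 0.25) = 1.0100e-02. pOH = 2.00, pH = 14 - pOH

pH = 12.00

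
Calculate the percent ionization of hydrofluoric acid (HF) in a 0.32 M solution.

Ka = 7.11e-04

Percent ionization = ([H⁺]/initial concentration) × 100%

Using Ka equilibrium: x² + Ka×x - Ka×C = 0. Solving: [H⁺] = 1.4732e-02. Percent = (1.4732e-02/0.32) × 100

Percent ionization = 4.6%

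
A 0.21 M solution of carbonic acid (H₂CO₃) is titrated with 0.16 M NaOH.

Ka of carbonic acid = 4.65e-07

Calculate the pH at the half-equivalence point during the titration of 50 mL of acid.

At half-equivalence [HA] = [A⁻], so Henderson-Hasselbalch gives pH = pKa = -log(4.65e-07) = 6.33.

pH = pKa = 6.33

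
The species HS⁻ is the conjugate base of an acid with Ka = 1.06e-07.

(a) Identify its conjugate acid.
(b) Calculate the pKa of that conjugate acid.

(a) The conjugate acid is formed by adding one H⁺ to HS⁻, giving H₂S. (b) pKa = -log(Ka) = -log(1.06e-07) = 6.97.

Conjugate acid: H₂S; pK_a = 6.97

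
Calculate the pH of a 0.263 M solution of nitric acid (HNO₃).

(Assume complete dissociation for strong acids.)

[H⁺] = 0.263 M for strong acid. pH = -log[H⁺] = -log(0.263)

pH = 0.58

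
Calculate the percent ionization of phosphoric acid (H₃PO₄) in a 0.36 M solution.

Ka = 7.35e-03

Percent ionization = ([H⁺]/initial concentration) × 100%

Using Ka equilibrium: x² + Ka×x - Ka×C = 0. Solving: [H⁺] = 4.7895e-02. Percent = (4.7895e-02/0.36) × 100

Percent ionization = 13.3%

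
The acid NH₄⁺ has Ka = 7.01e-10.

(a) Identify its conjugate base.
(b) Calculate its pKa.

(a) The conjugate base is formed by removing one H⁺ from NH₄⁺, giving NH₃. (b) pKa = -log(Ka) = -log(7.01e-10) = 9.15.

Conjugate base: NH₃; pK_a = 9.15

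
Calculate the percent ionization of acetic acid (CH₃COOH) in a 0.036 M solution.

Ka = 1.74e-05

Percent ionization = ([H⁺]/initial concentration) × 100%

Using Ka equilibrium: x² + Ka×x - Ka×C = 0. Solving: [H⁺] = 7.8280e-04. Percent = (7.8280e-04/0.036) × 100

Percent ionization = 2.17%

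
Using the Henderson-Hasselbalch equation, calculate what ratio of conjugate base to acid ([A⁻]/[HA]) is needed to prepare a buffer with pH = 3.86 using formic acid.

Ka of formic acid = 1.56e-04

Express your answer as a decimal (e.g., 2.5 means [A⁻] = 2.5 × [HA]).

pKa = -log(1.56e-04) = 3.8069. pH = pKa + log([A⁻]/[HA]), so log([A⁻]/[HA]) = pH − pKa = 3.86 − 3.8069 = 0.0531. [A⁻]/[HA] = 10^(0.0531) = 1.13

[A⁻]/[HA] = 1.13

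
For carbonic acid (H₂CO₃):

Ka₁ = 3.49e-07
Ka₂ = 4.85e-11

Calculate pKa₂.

pKa₂ = -log(Ka₂) = -log(4.85e-11) = 10.31.

pK_{a2} = 10.31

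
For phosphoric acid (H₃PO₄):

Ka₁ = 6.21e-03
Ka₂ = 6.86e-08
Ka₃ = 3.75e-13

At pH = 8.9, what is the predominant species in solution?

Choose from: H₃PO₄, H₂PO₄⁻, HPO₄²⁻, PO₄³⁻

pKa₁ = 2.21, pKa₂ = 7.16, pKa₃ = 12.43. For a polyprotic acid the predominant species crosses at each pKa: below pKa_n the protonated form dominates, above it the deprotonated form does. At pH = 8.9, the predominant species is HPO₄²⁻.

HPO₄²⁻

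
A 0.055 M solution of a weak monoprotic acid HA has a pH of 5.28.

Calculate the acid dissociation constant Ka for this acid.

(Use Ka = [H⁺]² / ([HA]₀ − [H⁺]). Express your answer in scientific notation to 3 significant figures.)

[H⁺] = 10^(−pH) = 10^(−5.28) = 5.248e-06 M. For HA ⇌ H⁺ + A⁻, Ka = [H⁺][A⁻]/[HA] = [H⁺]² / ([HA]₀ − [H⁺]) = (5.248e-06)² / (0.055 − 5.248e-06) = 5.01e-10.

K_a = 5.01e-10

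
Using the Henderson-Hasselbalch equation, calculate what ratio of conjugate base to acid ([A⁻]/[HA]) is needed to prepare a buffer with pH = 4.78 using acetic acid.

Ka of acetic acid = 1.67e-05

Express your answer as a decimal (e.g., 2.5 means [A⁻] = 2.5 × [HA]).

pKa = -log(1.67e-05) = 4.7773. pH = pKa + log([A⁻]/[HA]), so log([A⁻]/[HA]) = pH − pKa = 4.78 − 4.7773 = 0.0027. [A⁻]/[HA] = 10^(0.0027) = 1.01

[A⁻]/[HA] = 1.01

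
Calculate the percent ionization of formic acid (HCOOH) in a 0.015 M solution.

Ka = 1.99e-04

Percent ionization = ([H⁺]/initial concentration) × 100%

Using Ka equilibrium: x² + Ka×x - Ka×C = 0. Solving: [H⁺] = 1.6311e-03. Percent = (1.6311e-03/0.015) × 100

Percent ionization = 10.9%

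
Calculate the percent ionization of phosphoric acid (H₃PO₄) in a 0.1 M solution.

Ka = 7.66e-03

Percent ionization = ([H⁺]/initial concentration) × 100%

Using Ka equilibrium: x² + Ka×x - Ka×C = 0. Solving: [H⁺] = 2.4110e-02. Percent = (2.4110e-02/0.1) × 100

Percent ionization = 24.1%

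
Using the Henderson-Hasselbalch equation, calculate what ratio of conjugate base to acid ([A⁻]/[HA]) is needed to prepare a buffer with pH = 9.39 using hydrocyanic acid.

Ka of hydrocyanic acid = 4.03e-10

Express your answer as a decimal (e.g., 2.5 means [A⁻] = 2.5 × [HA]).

pKa = -log(4.03e-10) = 9.3947. pH = pKa + log([A⁻]/[HA]), so log([A⁻]/[HA]) = pH − pKa = 9.39 − 9.3947 = -0.0047. [A⁻]/[HA] = 10^(-0.0047) = 0.989

[A⁻]/[HA] = 0.989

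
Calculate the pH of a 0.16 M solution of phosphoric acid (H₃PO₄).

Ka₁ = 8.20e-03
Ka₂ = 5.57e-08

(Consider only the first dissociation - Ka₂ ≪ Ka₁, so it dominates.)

First dissociation dominates. From Ka₁ = [H⁺][HA⁻]/[H₂A], x² + Ka₁·x − Ka₁·C = 0 with C = 0.16 M and Ka₁ = 8.20e-03. Solving: [H⁺] = (−Ka₁ + √(Ka₁² + 4·Ka₁·C)) / 2 = 3.2353e-02 M. pH = -log(3.2353e-02) = 1.49.

pH = 1.49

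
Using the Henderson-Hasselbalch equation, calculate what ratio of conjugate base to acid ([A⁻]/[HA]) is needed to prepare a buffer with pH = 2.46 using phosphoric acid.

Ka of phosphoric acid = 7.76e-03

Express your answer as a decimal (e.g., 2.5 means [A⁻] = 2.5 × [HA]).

pKa = -log(7.76e-03) = 2.1101. pH = pKa + log([A⁻]/[HA]), so log([A⁻]/[HA]) = pH − pKa = 2.46 − 2.1101 = 0.3499. [A⁻]/[HA] = 10^(0.3499) = 2.24

[A⁻]/[HA] = 2.24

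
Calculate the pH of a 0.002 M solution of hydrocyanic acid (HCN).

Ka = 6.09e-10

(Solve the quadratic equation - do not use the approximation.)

x² + Ka×x - Ka×C = 0. Using quadratic formula: [H⁺] = 1.1033e-06

pH = 5.96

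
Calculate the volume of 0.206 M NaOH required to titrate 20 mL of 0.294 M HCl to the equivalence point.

At equivalence: moles acid = moles base. moles HCl = 0.294 × 20/1000 = 0.00588 mol. V_base = moles / 0.206 × 1000 = 28.5 mL.

V_{base} = 28.5 mL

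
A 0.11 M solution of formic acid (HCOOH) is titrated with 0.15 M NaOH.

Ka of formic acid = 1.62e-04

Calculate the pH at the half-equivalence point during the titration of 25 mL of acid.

At half-equivalence [HA] = [A⁻], so Henderson-Hasselbalch gives pH = pKa = -log(1.62e-04) = 3.79.

pH = pKa = 3.79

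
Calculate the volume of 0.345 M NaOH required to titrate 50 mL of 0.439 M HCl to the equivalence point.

At equivalence: moles acid = moles base. moles HCl = 0.439 × 50/1000 = 0.02195 mol. V_base = moles / 0.345 × 1000 = 63.6 mL.

V_{base} = 63.6 mL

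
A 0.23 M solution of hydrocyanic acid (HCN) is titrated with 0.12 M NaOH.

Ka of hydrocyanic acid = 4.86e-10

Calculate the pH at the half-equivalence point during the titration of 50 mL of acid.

At half-equivalence [HA] = [A⁻], so Henderson-Hasselbalch gives pH = pKa = -log(4.86e-10) = 9.31.

pH = pKa = 9.31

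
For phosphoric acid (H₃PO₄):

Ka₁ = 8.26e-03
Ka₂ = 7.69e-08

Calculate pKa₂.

pKa₂ = -log(Ka₂) = -log(7.69e-08) = 7.11.

pK_{a2} = 7.11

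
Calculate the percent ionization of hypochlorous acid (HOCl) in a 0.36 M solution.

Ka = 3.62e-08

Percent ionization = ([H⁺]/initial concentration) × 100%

Using Ka equilibrium: x² + Ka×x - Ka×C = 0. Solving: [H⁺] = 1.1414e-04. Percent = (1.1414e-04/0.36) × 100

Percent ionization = 0.0317%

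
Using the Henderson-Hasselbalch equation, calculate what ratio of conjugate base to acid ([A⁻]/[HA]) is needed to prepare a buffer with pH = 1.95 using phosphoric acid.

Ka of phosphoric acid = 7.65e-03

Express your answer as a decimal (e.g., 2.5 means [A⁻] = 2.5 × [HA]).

pKa = -log(7.65e-03) = 2.1163. pH = pKa + log([A⁻]/[HA]), so log([A⁻]/[HA]) = pH − pKa = 1.95 − 2.1163 = -0.1663. [A⁻]/[HA] = 10^(-0.1663) = 0.682

[A⁻]/[HA] = 0.682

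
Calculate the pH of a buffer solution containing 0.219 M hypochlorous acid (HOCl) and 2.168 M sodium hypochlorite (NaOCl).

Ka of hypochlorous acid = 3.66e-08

pKa = -log(3.66e-08) = 7.44. pH = pKa + log([A⁻]/[HA]) = 7.44 + log(2.168/0.219)

pH = 8.43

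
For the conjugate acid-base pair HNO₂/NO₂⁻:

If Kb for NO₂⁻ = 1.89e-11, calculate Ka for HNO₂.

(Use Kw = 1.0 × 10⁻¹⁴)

For a conjugate pair Ka × Kb = Kw, so Ka = Kw/Kb = 1.0 × 10⁻¹⁴ / 1.89e-11 = 5.29e-04.

K_a = 5.29e-04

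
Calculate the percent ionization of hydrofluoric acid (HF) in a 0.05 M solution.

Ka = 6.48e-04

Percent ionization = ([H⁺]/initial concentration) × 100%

Using Ka equilibrium: x² + Ka×x - Ka×C = 0. Solving: [H⁺] = 5.3773e-03. Percent = (5.3773e-03/0.05) × 100

Percent ionization = 10.8%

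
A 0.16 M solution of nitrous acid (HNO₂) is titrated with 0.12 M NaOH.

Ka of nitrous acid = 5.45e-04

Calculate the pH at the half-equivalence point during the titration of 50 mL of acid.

At half-equivalence [HA] = [A⁻], so Henderson-Hasselbalch gives pH = pKa = -log(5.45e-04) = 3.26.

pH = pKa = 3.26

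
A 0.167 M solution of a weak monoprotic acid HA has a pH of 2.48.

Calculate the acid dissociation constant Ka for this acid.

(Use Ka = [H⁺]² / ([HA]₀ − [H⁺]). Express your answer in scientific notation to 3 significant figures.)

[H⁺] = 10^(−pH) = 10^(−2.48) = 3.311e-03 M. For HA ⇌ H⁺ + A⁻, Ka = [H⁺][A⁻]/[HA] = [H⁺]² / ([HA]₀ − [H⁺]) = (3.311e-03)² / (0.167 − 3.311e-03) = 6.70e-05.

K_a = 6.70e-05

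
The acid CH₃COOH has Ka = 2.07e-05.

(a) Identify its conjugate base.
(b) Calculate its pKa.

(a) The conjugate base is formed by removing one H⁺ from CH₃COOH, giving CH₃COO⁻. (b) pKa = -log(Ka) = -log(2.07e-05) = 4.68.

Conjugate base: CH₃COO⁻; pK_a = 4.68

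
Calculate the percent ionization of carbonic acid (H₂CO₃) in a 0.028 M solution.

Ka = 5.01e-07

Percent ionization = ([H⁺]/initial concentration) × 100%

Using Ka equilibrium: x² + Ka×x - Ka×C = 0. Solving: [H⁺] = 1.1819e-04. Percent = (1.1819e-04/0.028) × 100

Percent ionization = 0.422%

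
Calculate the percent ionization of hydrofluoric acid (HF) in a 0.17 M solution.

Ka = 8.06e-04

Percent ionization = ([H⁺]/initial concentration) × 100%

Using Ka equilibrium: x² + Ka×x - Ka×C = 0. Solving: [H⁺] = 1.1309e-02. Percent = (1.1309e-02/0.17) × 100

Percent ionization = 6.65%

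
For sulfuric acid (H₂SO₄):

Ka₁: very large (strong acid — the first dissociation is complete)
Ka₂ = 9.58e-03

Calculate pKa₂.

pKa₂ = -log(Ka₂) = -log(9.58e-03) = 2.02.

pK_{a2} = 2.02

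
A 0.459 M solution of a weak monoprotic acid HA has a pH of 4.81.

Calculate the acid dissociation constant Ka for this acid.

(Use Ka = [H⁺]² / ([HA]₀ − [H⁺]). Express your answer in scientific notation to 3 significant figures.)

[H⁺] = 10^(−pH) = 10^(−4.81) = 1.549e-05 M. For HA ⇌ H⁺ + A⁻, Ka = [H⁺][A⁻]/[HA] = [H⁺]² / ([HA]₀ − [H⁺]) = (1.549e-05)² / (0.459 − 1.549e-05) = 5.23e-10.

K_a = 5.23e-10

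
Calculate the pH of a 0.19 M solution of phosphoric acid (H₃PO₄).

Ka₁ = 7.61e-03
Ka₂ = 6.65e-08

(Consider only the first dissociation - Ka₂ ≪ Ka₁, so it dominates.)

First dissociation dominates. From Ka₁ = [H⁺][HA⁻]/[H₂A], x² + Ka₁·x − Ka₁·C = 0 with C = 0.19 M and Ka₁ = 7.61e-03. Solving: [H⁺] = (−Ka₁ + √(Ka₁² + 4·Ka₁·C)) / 2 = 3.4410e-02 M. pH = -log(3.4410e-02) = 1.46.

pH = 1.46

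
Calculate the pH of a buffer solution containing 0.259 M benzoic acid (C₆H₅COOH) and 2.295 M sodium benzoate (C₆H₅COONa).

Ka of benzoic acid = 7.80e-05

pKa = -log(7.80e-05) = 4.11. pH = pKa + log([A⁻]/[HA]) = 4.11 + log(2.295/0.259)

pH = 5.06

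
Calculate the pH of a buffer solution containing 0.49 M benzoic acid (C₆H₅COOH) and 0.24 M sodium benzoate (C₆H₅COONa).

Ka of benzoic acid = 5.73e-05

pKa = -log(5.73e-05) = 4.24. pH = pKa + log([A⁻]/[HA]) = 4.24 + log(0.24/0.49)

pH = 3.93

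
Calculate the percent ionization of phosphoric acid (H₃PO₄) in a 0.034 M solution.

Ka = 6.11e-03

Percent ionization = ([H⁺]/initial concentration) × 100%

Using Ka equilibrium: x² + Ka×x - Ka×C = 0. Solving: [H⁺] = 1.1678e-02. Percent = (1.1678e-02/0.034) × 100

Percent ionization = 34.3%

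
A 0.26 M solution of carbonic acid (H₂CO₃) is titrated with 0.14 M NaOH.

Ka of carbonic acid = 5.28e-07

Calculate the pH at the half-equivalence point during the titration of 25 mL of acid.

At half-equivalence [HA] = [A⁻], so Henderson-Hasselbalch gives pH = pKa = -log(5.28e-07) = 6.28.

pH = pKa = 6.28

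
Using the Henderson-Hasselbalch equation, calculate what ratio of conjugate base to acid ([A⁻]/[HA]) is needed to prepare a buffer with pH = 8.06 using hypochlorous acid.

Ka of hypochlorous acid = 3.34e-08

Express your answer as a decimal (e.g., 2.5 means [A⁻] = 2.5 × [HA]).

pKa = -log(3.34e-08) = 7.4763. pH = pKa + log([A⁻]/[HA]), so log([A⁻]/[HA]) = pH − pKa = 8.06 − 7.4763 = 0.5837. [A⁻]/[HA] = 10^(0.5837) = 3.83

[A⁻]/[HA] = 3.83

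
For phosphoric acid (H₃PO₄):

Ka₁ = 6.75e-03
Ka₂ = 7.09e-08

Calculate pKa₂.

pKa₂ = -log(Ka₂) = -log(7.09e-08) = 7.15.

pK_{a2} = 7.15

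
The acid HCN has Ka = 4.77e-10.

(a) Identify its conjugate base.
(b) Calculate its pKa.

(a) The conjugate base is formed by removing one H⁺ from HCN, giving CN⁻. (b) pKa = -log(Ka) = -log(4.77e-10) = 9.32.

Conjugate base: CN⁻; pK_a = 9.32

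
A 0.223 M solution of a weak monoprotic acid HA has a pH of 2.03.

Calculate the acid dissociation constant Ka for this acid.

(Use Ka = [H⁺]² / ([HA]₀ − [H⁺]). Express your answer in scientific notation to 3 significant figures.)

[H⁺] = 10^(−pH) = 10^(−2.03) = 9.333e-03 M. For HA ⇌ H⁺ + A⁻, Ka = [H⁺][A⁻]/[HA] = [H⁺]² / ([HA]₀ − [H⁺]) = (9.333e-03)² / (0.223 − 9.333e-03) = 4.08e-04.

K_a = 4.08e-04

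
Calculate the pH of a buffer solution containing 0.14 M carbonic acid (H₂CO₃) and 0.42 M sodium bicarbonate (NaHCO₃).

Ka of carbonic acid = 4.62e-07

pKa = -log(4.62e-07) = 6.34. pH = pKa + log([A⁻]/[HA]) = 6.34 + log(0.42/0.14)

pH = 6.81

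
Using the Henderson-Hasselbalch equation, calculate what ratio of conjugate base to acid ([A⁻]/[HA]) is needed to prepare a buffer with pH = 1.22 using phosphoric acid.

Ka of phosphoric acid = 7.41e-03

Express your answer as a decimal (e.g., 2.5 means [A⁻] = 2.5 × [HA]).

pKa = -log(7.41e-03) = 2.1302. pH = pKa + log([A⁻]/[HA]), so log([A⁻]/[HA]) = pH − pKa = 1.22 − 2.1302 = -0.9102. [A⁻]/[HA] = 10^(-0.9102) = 0.123

[A⁻]/[HA] = 0.123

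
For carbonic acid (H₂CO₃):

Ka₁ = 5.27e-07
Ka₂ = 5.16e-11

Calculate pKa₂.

pKa₂ = -log(Ka₂) = -log(5.16e-11) = 10.29.

pK_{a2} = 10.29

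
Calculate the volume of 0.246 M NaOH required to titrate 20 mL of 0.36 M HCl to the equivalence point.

At equivalence: moles acid = moles base. moles HCl = 0.36 × 20/1000 = 0.0072 mol. V_base = moles / 0.246 × 1000 = 29.3 mL.

V_{base} = 29.3 mL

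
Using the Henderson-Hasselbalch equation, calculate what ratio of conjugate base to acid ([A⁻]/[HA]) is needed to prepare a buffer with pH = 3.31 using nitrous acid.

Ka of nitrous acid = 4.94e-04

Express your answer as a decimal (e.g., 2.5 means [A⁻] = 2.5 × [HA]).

pKa = -log(4.94e-04) = 3.3063. pH = pKa + log([A⁻]/[HA]), so log([A⁻]/[HA]) = pH − pKa = 3.31 − 3.3063 = 0.0037. [A⁻]/[HA] = 10^(0.0037) = 1.01

[A⁻]/[HA] = 1.01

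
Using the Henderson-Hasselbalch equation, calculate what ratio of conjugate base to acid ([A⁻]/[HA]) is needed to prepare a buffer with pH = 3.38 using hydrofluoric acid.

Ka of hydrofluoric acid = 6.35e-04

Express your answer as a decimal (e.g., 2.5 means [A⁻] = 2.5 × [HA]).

pKa = -log(6.35e-04) = 3.1972. pH = pKa + log([A⁻]/[HA]), so log([A⁻]/[HA]) = pH − pKa = 3.38 − 3.1972 = 0.1828. [A⁻]/[HA] = 10^(0.1828) = 1.52

[A⁻]/[HA] = 1.52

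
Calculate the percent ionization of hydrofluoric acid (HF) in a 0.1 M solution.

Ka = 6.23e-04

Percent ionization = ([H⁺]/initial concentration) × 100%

Using Ka equilibrium: x² + Ka×x - Ka×C = 0. Solving: [H⁺] = 7.5877e-03. Percent = (7.5877e-03/0.1) × 100

Percent ionization = 7.59%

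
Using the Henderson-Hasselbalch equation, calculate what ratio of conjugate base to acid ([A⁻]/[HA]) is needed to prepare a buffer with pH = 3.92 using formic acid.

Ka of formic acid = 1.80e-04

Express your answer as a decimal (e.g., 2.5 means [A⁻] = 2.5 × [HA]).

pKa = -log(1.80e-04) = 3.7447. pH = pKa + log([A⁻]/[HA]), so log([A⁻]/[HA]) = pH − pKa = 3.92 − 3.7447 = 0.1753. [A⁻]/[HA] = 10^(0.1753) = 1.50

[A⁻]/[HA] = 1.50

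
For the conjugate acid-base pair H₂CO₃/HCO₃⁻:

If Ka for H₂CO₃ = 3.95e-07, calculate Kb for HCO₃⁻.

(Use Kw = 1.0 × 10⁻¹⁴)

For a conjugate pair Ka × Kb = Kw, so Kb = Kw/Ka = 1.0 × 10⁻¹⁴ / 3.95e-07 = 2.53e-08.

K_b = 2.53e-08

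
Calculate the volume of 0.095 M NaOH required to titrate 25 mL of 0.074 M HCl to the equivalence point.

At equivalence: moles acid = moles base. moles HCl = 0.074 × 25/1000 = 0.00185 mol. V_base = moles / 0.095 × 1000 = 19.5 mL.

V_{base} = 19.5 mL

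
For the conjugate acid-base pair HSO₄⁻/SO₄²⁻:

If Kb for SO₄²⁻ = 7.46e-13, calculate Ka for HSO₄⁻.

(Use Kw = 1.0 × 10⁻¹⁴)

For a conjugate pair Ka × Kb = Kw, so Ka = Kw/Kb = 1.0 × 10⁻¹⁴ / 7.46e-13 = 1.34e-02.

K_a = 1.34e-02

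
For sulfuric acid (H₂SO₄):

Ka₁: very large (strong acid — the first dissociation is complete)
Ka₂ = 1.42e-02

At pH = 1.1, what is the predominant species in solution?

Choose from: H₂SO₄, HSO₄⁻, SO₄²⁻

The first dissociation is complete, so H₂SO₄ itself is never the predominant species in water; pKa₂ = -log(1.42e-02) = 1.85. For a polyprotic acid the predominant species crosses at each pKa: below pKa_n the protonated form dominates, above it the deprotonated form does. At pH = 1.1, the predominant species is HSO₄⁻.

HSO₄⁻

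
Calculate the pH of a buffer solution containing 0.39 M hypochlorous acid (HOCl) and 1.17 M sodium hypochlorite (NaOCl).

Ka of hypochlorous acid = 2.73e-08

pKa = -log(2.73e-08) = 7.56. pH = pKa + log([A⁻]/[HA]) = 7.56 + log(1.17/0.39)

pH = 8.04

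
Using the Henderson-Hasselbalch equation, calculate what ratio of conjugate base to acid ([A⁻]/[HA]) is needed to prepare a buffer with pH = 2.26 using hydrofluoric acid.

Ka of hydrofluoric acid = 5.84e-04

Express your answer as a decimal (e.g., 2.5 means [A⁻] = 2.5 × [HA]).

pKa = -log(5.84e-04) = 3.2336. pH = pKa + log([A⁻]/[HA]), so log([A⁻]/[HA]) = pH − pKa = 2.26 − 3.2336 = -0.9736. [A⁻]/[HA] = 10^(-0.9736) = 0.106

[A⁻]/[HA] = 0.106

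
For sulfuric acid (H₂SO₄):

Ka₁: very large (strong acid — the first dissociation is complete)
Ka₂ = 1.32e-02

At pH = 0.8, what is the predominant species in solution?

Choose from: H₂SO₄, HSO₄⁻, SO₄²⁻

The first dissociation is complete, so H₂SO₄ itself is never the predominant species in water; pKa₂ = -log(1.32e-02) = 1.88. For a polyprotic acid the predominant species crosses at each pKa: below pKa_n the protonated form dominates, above it the deprotonated form does. At pH = 0.8, the predominant species is HSO₄⁻.

HSO₄⁻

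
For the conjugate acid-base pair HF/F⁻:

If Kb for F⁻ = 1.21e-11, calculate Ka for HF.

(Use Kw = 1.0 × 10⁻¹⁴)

For a conjugate pair Ka × Kb = Kw, so Ka = Kw/Kb = 1.0 × 10⁻¹⁴ / 1.21e-11 = 8.26e-04.

K_a = 8.26e-04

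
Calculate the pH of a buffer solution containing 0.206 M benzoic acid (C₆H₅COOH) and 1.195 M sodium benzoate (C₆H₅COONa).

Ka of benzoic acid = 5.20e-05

pKa = -log(5.20e-05) = 4.28. pH = pKa + log([A⁻]/[HA]) = 4.28 + log(1.195/0.206)

pH = 5.05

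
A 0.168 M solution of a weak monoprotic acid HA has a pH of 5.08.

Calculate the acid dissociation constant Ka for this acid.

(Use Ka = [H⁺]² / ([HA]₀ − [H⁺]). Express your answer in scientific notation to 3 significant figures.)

[H⁺] = 10^(−pH) = 10^(−5.08) = 8.318e-06 M. For HA ⇌ H⁺ + A⁻, Ka = [H⁺][A⁻]/[HA] = [H⁺]² / ([HA]₀ − [H⁺]) = (8.318e-06)² / (0.168 − 8.318e-06) = 4.12e-10.

K_a = 4.12e-10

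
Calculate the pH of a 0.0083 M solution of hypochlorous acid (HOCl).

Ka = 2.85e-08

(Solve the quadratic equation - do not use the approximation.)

x² + Ka×x - Ka×C = 0. Using quadratic formula: [H⁺] = 1.5366e-05

pH = 4.81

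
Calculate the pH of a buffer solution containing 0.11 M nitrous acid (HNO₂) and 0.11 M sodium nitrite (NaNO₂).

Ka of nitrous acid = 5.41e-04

pKa = -log(5.41e-04) = 3.27. pH = pKa + log([A⁻]/[HA]) = 3.27 + log(0.11/0.11)

pH = 3.27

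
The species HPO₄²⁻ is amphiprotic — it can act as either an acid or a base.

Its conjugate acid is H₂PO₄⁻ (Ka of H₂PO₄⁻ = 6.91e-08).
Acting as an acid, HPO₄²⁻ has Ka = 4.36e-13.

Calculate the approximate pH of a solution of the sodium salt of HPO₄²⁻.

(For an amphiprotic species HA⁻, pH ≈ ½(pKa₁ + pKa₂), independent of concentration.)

pKa₁ = -log(6.91e-08) = 7.16; pKa₂ = -log(4.36e-13) = 12.36. For an amphiprotic species, pH ≈ ½(pKa₁ + pKa₂) = ½(7.16 + 12.36) = 9.76.

pH = 9.76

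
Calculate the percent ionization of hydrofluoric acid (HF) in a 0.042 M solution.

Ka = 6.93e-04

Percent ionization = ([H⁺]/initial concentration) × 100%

Using Ka equilibrium: x² + Ka×x - Ka×C = 0. Solving: [H⁺] = 5.0596e-03. Percent = (5.0596e-03/0.042) × 100

Percent ionization = 12%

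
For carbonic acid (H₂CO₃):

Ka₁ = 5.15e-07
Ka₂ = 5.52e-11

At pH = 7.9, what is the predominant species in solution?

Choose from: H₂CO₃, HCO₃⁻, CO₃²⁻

pKa₁ = 6.29, pKa₂ = 10.26. For a polyprotic acid the predominant species crosses at each pKa: below pKa_n the protonated form dominates, above it the deprotonated form does. At pH = 7.9, the predominant species is HCO₃⁻.

HCO₃⁻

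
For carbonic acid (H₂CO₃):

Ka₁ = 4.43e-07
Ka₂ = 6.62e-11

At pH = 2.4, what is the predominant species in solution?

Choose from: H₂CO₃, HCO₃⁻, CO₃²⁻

pKa₁ = 6.35, pKa₂ = 10.18. For a polyprotic acid the predominant species crosses at each pKa: below pKa_n the protonated form dominates, above it the deprotonated form does. At pH = 2.4, the predominant species is H₂CO₃.

H₂CO₃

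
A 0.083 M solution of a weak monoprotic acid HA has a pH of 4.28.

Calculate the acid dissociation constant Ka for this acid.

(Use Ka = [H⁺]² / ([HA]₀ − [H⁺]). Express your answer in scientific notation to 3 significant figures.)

[H⁺] = 10^(−pH) = 10^(−4.28) = 5.248e-05 M. For HA ⇌ H⁺ + A⁻, Ka = [H⁺][A⁻]/[HA] = [H⁺]² / ([HA]₀ − [H⁺]) = (5.248e-05)² / (0.083 − 5.248e-05) = 3.32e-08.

K_a = 3.32e-08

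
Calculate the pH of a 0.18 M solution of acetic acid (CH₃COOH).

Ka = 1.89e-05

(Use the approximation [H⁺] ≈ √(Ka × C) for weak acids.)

[H⁺] = √(Ka × C) = √(1.89e-05 × 0.18) = 1.8445e-03. pH = -log(1.8445e-03)

pH = 2.73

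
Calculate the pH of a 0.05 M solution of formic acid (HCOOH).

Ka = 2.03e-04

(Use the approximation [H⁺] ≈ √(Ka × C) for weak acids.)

[H⁺] = √(Ka × C) = √(2.03e-04 × 0.05) = 3.1859e-03. pH = -log(3.1859e-03)

pH = 2.50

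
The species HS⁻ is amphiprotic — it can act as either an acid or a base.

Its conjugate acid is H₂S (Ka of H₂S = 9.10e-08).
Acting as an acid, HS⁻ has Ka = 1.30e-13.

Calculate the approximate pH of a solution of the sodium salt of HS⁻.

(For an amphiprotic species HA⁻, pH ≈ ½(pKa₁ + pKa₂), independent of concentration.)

pKa₁ = -log(9.10e-08) = 7.04; pKa₂ = -log(1.30e-13) = 12.89. For an amphiprotic species, pH ≈ ½(pKa₁ + pKa₂) = ½(7.04 + 12.89) = 9.96.

pH = 9.96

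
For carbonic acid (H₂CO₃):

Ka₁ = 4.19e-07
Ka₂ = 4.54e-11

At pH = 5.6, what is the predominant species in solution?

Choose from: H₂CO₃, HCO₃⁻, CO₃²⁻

pKa₁ = 6.38, pKa₂ = 10.34. For a polyprotic acid the predominant species crosses at each pKa: below pKa_n the protonated form dominates, above it the deprotonated form does. At pH = 5.6, the predominant species is H₂CO₃.

H₂CO₃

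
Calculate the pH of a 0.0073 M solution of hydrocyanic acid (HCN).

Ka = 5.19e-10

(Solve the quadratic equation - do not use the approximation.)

x² + Ka×x - Ka×C = 0. Using quadratic formula: [H⁺] = 1.9462e-06

pH = 5.71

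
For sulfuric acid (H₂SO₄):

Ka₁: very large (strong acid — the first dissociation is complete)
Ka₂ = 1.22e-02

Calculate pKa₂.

pKa₂ = -log(Ka₂) = -log(1.22e-02) = 1.91.

pK_{a2} = 1.91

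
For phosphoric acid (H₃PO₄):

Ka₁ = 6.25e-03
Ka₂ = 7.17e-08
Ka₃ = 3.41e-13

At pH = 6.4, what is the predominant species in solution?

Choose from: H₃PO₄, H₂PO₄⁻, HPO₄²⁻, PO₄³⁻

pKa₁ = 2.20, pKa₂ = 7.14, pKa₃ = 12.47. For a polyprotic acid the predominant species crosses at each pKa: below pKa_n the protonated form dominates, above it the deprotonated form does. At pH = 6.4, the predominant species is H₂PO₄⁻.

H₂PO₄⁻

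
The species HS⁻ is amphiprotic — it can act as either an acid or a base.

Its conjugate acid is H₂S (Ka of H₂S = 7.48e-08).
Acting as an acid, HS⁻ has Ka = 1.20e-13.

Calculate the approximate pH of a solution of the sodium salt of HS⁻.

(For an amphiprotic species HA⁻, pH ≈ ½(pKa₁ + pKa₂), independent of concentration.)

pKa₁ = -log(7.48e-08) = 7.13; pKa₂ = -log(1.20e-13) = 12.92. For an amphiprotic species, pH ≈ ½(pKa₁ + pKa₂) = ½(7.13 + 12.92) = 10.02.

pH = 10.02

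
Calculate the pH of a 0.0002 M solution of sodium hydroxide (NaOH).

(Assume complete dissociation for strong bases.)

[OH⁻] = 0.0002 M for strong base. pOH = -log[OH⁻] = 3.70, pH = 14 - pOH

pH = 10.30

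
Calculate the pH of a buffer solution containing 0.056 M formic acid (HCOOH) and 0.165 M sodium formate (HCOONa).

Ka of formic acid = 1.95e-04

pKa = -log(1.95e-04) = 3.71. pH = pKa + log([A⁻]/[HA]) = 3.71 + log(0.165/0.056)

pH = 4.18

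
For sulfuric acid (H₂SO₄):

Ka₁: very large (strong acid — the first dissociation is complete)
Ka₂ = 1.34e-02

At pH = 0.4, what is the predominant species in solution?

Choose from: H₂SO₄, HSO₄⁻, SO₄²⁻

The first dissociation is complete, so H₂SO₄ itself is never the predominant species in water; pKa₂ = -log(1.34e-02) = 1.87. For a polyprotic acid the predominant species crosses at each pKa: below pKa_n the protonated form dominates, above it the deprotonated form does. At pH = 0.4, the predominant species is HSO₄⁻.

HSO₄⁻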